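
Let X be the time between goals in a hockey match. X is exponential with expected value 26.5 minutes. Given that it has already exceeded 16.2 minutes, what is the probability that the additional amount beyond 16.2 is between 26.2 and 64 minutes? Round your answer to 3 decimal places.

The rate is λ = 1/26.5 = 0.0377358 per minute.
Memoryless: the residual past 16.2 is again Exp(λ).
P(26.2 < residual < 64) = e^(−λ·26.2) − e^(−λ·64) = 0.37207 − 0.08936 ≈ 0.283.

0.283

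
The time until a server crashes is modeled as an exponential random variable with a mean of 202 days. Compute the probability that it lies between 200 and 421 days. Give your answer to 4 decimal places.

0.2471

The rate is λ = 1/202 = 0.0049505 per day.
P(200 < X < 421) = e^(−λ·200) − e^(−λ·421) = 0.37154 − 0.12441 ≈ 0.2471.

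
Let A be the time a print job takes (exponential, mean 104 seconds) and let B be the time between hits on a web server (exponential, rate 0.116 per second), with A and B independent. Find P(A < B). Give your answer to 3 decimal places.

0.077

λ_1 = 1/104 = 0.00961538, λ_2 = 0.116.
For independent exponentials, P(A < B) = λ_1/(λ_1+λ_2) = 0.00961538/0.125615 ≈ 0.077.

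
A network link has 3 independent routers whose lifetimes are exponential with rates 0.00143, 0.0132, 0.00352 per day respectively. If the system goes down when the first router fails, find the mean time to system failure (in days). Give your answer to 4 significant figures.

55.10

The time to first failure is exponential with rate Σλ = 0.00143 + 0.0132 + 0.00352 = 0.01815.
E[min] = 1/Σλ = 1/0.01815 = 55.0964 days.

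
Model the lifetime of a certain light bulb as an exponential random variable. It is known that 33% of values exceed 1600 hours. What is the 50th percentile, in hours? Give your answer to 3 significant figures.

1000

e^(−λ·1600) = 0.33 ⇒ λ = −ln(0.33)/1600 = 0.000692914.
50th percentile: 1 − e^(−λt) = 0.5, t = −ln(0.5)/λ = 1000.34 hours.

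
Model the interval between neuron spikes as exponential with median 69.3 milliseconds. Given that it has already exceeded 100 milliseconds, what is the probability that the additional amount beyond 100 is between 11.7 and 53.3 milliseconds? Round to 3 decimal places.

0.303

For an exponential, median = ln(2)/λ, so λ = ln 2 / 69.3 = 0.0100021 per millisecond.
Memoryless: the residual past 100 is again Exp(λ).
P(11.7 < residual < 53.3) = e^(−λ·11.7) − e^(−λ·53.3) = 0.88956 − 0.58678 ≈ 0.303.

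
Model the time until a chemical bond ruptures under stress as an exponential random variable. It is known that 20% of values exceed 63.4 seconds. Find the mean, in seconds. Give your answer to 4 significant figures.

39.39

e^(−λ·63.4) = 0.20 ⇒ λ = −ln(0.20)/63.4 = 0.0253855.
Mean = 1/λ = 39.3926 seconds.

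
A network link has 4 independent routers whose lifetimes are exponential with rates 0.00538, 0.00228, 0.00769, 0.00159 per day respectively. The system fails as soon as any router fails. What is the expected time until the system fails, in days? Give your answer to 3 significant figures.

59.0

The time to first failure is exponential with rate Σλ = 0.00538 + 0.00228 + 0.00769 + 0.00159 = 0.01694.
E[min] = 1/Σλ = 1/0.01694 = 59.0319 days.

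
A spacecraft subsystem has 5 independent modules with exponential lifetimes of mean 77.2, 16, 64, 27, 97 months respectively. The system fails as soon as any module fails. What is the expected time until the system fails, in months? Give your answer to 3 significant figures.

The first failure time is exponential with rate Σλ_i = 1/77.2 + 1/16 + 1/64 + 1/27 + 1/97 = 0.138425 per month.
E[min] = 1/Σλ = 1/0.138425 = 7.22415 months.

7.22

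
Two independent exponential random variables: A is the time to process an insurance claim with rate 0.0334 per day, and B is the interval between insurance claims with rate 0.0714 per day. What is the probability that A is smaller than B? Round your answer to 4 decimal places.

0.3187

λ_1 = 0.0334, λ_2 = 0.0714.
For independent exponentials, P(A < B) = λ_1/(λ_1+λ_2) = 0.0334/0.1048 ≈ 0.3187.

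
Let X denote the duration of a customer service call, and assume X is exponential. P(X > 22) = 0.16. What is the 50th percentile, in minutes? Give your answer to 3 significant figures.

e^(−λ·22) = 0.16 ⇒ λ = −ln(0.16)/22 = 0.0832992.
50th percentile: 1 − e^(−λt) = 0.5, t = −ln(0.5)/λ = 8.32118 minutes.

8.32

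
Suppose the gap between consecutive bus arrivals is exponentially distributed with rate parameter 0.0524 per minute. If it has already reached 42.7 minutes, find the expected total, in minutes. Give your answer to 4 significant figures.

61.78

By memorylessness, E[X | X > 42.7] = 42.7 + 1/λ = 42.7 + 19.084 = 61.784 minutes.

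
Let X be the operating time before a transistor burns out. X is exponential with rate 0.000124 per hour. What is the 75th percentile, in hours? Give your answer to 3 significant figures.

11200

Set 1 − e^(−λt) = 0.75, so t = −ln(0.25)/λ = 1.3863/0.000124 ≈ 11179.8 hours.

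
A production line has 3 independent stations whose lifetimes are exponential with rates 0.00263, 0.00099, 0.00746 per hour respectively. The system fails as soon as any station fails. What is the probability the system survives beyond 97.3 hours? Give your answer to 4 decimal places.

0.3402

The time to first failure is exponential with rate Σλ = 0.00263 + 0.00099 + 0.00746 = 0.01108.
P(min > 97.3) = e^(−0.01108·97.3) = e^(−1.0781) ≈ 0.3402.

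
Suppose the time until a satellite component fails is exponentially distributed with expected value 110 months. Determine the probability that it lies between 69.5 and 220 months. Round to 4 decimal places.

0.3963

The rate is λ = 1/110 = 0.00909091 per month.
P(69.5 < X < 220) = e^(−λ·69.5) − e^(−λ·220) = 0.53162 − 0.13534 ≈ 0.3963.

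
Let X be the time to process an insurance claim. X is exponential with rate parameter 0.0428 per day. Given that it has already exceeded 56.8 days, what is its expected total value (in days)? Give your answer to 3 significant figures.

By memorylessness, E[X | X > 56.8] = 56.8 + 1/λ = 56.8 + 23.3645 = 80.1645 days.

80.2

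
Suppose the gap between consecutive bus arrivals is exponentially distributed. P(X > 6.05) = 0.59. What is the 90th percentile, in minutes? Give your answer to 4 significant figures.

e^(−λ·6.05) = 0.59 ⇒ λ = −ln(0.59)/6.05 = 0.087212.
90th percentile: 1 − e^(−λt) = 0.9, t = −ln(0.1)/λ = 26.4022 minutes.

26.40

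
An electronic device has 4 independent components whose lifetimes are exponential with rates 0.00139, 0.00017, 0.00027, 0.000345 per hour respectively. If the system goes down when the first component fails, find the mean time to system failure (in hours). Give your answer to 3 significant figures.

460

The time to first failure is exponential with rate Σλ = 0.00139 + 0.00017 + 0.00027 + 0.000345 = 0.002175.
E[min] = 1/Σλ = 1/0.002175 = 459.77 hours.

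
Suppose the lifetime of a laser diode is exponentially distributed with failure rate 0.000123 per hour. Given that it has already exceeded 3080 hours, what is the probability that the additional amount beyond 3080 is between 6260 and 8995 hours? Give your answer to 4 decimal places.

Memoryless: the residual past 3080 is again Exp(λ).
P(6260 < residual < 8995) = e^(−λ·6260) − e^(−λ·8995) = 0.46302 − 0.33075 ≈ 0.1323.

0.1323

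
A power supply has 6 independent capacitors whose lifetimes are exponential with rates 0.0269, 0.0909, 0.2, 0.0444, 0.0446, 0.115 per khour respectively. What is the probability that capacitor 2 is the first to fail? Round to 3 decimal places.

0.174

The time to first failure is exponential with rate Σλ = 0.0269 + 0.0909 + 0.2 + 0.0444 + 0.0446 + 0.115 = 0.5218.
P(capacitor 2 first) = λ_2/Σλ = 0.0909/0.5218 ≈ 0.174.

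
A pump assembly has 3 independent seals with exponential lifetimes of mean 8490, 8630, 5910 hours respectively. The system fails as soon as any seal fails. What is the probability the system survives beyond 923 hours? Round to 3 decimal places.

The first failure time is exponential with rate Σλ_i = 1/8490 + 1/8630 + 1/5910 = 0.000402865 per hour.
P(min > 923) = e^(−0.000402865·923) = e^(−0.37184) ≈ 0.689.

0.689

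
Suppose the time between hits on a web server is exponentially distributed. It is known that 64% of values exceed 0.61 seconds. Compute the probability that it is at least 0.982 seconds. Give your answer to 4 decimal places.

0.4875

e^(−λ·0.61) = 0.64 ⇒ λ = −ln(0.64)/0.61 = 0.731618.
P(X > 0.982) = e^(−0.731618·0.982) = e^(−0.71845) ≈ 0.4875.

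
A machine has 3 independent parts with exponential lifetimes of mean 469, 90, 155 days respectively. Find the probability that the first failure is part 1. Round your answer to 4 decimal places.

Rates: λ_i = 1/mean_i → 0.0021322, 0.0111111, 0.00645161; Σλ = 0.0196949.
P(part 1 first) = λ_1/Σλ = 0.0021322/0.0196949 ≈ 0.1083.

0.1083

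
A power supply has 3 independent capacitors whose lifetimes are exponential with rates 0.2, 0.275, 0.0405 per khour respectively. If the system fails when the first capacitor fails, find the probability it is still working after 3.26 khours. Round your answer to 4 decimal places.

The time to first failure is exponential with rate Σλ = 0.2 + 0.275 + 0.0405 = 0.5155.
P(min > 3.26) = e^(−0.5155·3.26) = e^(−1.6805) ≈ 0.1863.

0.1863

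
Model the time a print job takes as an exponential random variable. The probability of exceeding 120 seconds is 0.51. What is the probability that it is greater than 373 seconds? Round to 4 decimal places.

e^(−λ·120) = 0.51 ⇒ λ = −ln(0.51)/120 = 0.0056112.
P(X > 373) = e^(−0.0056112·373) = e^(−2.093) ≈ 0.1233.

0.1233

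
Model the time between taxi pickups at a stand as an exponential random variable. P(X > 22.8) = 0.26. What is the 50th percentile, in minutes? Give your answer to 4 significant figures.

11.73

e^(−λ·22.8) = 0.26 ⇒ λ = −ln(0.26)/22.8 = 0.0590822.
50th percentile: 1 − e^(−λt) = 0.5, t = −ln(0.5)/λ = 11.7319 minutes.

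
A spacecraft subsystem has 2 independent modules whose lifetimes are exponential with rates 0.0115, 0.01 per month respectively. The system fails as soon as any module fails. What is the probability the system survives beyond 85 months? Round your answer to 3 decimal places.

0.161

The time to first failure is exponential with rate Σλ = 0.0115 + 0.01 = 0.0215.
P(min > 85) = e^(−0.0215·85) = e^(−1.8275) ≈ 0.161.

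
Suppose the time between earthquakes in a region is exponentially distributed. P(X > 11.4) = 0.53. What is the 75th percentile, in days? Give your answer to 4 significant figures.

24.89

e^(−λ·11.4) = 0.53 ⇒ λ = −ln(0.53)/11.4 = 0.0556911.
75th percentile: 1 − e^(−λt) = 0.75, t = −ln(0.25)/λ = 24.8926 days.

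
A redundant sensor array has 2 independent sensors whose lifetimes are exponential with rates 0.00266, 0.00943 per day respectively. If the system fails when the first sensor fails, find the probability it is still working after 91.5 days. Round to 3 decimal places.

The time to first failure is exponential with rate Σλ = 0.00266 + 0.00943 = 0.01209.
P(min > 91.5) = e^(−0.01209·91.5) = e^(−1.1062) ≈ 0.331.

0.331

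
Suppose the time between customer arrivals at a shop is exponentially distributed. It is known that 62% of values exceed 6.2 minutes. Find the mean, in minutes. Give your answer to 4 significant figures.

12.97

e^(−λ·6.2) = 0.62 ⇒ λ = −ln(0.62)/6.2 = 0.0771025.
Mean = 1/λ = 12.9697 minutes.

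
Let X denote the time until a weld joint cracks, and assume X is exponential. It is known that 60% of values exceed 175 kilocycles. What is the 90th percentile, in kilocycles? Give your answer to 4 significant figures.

e^(−λ·175) = 0.60 ⇒ λ = −ln(0.60)/175 = 0.002919.
90th percentile: 1 − e^(−λt) = 0.9, t = −ln(0.1)/λ = 788.826 kilocycles.

788.8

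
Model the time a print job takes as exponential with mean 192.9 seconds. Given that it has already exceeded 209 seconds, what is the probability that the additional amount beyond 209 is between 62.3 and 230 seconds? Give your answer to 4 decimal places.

0.4205

The rate is λ = 1/192.9 = 0.00518403 per second.
Memoryless: the residual past 209 is again Exp(λ).
P(62.3 < residual < 230) = e^(−λ·62.3) − e^(−λ·230) = 0.72400 − 0.30351 ≈ 0.4205.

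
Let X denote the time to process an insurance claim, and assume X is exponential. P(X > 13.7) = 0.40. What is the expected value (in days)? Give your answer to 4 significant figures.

e^(−λ·13.7) = 0.40 ⇒ λ = −ln(0.40)/13.7 = 0.0668825.
Mean = 1/λ = 14.9516 days.

14.95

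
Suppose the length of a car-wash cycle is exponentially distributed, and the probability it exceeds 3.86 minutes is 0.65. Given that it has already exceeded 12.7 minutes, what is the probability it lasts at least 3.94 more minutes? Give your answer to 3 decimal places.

0.644

From e^(−λ·3.86) = 0.65, λ = −ln(0.65)/3.86 = 0.111602.
Memoryless: P(X > 12.7+3.94 | X > 12.7) = P(X > 3.94) = e^(−0.111602·3.94) ≈ 0.644.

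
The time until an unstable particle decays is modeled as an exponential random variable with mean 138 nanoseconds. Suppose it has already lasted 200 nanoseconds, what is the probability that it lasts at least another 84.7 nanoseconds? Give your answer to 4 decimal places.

The rate is λ = 1/138 = 0.00724638 per nanosecond.
P(X > s+t | X > s) = e^(−λ(s+t))/e^(−λs) = e^(−λt), independent of s = 200.
P(X > 84.7) = e^(−0.61377) ≈ 0.5413.

0.5413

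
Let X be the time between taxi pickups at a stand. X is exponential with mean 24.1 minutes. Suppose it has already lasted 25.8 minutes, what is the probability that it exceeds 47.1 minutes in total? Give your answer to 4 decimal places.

0.4132

The rate is λ = 1/24.1 = 0.0414938 per minute.
By the memoryless property, P(X > 25.8+21.3 | X > 25.8) = P(X > 21.3).
P(X > 21.3) = e^(−0.88382) ≈ 0.4132.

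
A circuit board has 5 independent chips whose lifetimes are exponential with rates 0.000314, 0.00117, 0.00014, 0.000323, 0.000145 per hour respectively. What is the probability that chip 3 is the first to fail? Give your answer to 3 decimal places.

The time to first failure is exponential with rate Σλ = 0.000314 + 0.00117 + 0.00014 + 0.000323 + 0.000145 = 0.002092.
P(chip 3 first) = λ_3/Σλ = 0.00014/0.002092 ≈ 0.067.

0.067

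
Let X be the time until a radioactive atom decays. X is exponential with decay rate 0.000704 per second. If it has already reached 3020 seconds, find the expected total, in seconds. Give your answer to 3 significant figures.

4440

By memorylessness, E[X | X > 3020] = 3020 + 1/λ = 3020 + 1420.45 = 4440.45 seconds.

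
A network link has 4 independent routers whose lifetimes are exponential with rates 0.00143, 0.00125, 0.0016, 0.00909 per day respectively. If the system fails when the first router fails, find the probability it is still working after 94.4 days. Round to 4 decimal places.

The time to first failure is exponential with rate Σλ = 0.00143 + 0.00125 + 0.0016 + 0.00909 = 0.01337.
P(min > 94.4) = e^(−0.01337·94.4) = e^(−1.2621) ≈ 0.2831.

0.2831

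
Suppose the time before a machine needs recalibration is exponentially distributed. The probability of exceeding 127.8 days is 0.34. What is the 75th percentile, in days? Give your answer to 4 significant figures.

e^(−λ·127.8) = 0.34 ⇒ λ = −ln(0.34)/127.8 = 0.00844139.
75th percentile: 1 − e^(−λt) = 0.75, t = −ln(0.25)/λ = 164.226 days.

164.2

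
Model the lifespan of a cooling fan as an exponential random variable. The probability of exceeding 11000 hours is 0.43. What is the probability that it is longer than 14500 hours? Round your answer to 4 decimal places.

0.3287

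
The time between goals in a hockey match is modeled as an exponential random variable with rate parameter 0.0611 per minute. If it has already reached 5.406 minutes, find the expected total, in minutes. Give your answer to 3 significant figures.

21.8

By memorylessness, E[X | X > 5.406] = 5.406 + 1/λ = 5.406 + 16.3666 = 21.7726 minutes.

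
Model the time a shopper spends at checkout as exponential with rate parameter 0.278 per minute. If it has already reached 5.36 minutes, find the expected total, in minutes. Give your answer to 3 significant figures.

8.96

By memorylessness, E[X | X > 5.36] = 5.36 + 1/λ = 5.36 + 3.59712 = 8.95712 minutes.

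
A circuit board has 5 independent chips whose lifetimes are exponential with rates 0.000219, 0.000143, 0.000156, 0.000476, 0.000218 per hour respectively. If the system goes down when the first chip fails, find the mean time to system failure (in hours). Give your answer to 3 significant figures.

825

The time to first failure is exponential with rate Σλ = 0.000219 + 0.000143 + 0.000156 + 0.000476 + 0.000218 = 0.001212.
E[min] = 1/Σλ = 1/0.001212 = 825.083 hours.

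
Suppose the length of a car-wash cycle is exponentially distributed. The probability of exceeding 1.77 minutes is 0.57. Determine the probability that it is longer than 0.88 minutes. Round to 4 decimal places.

0.7562

e^(−λ·1.77) = 0.57 ⇒ λ = −ln(0.57)/1.77 = 0.317581.
P(X > 0.88) = e^(−0.317581·0.88) = e^(−0.27947) ≈ 0.7562.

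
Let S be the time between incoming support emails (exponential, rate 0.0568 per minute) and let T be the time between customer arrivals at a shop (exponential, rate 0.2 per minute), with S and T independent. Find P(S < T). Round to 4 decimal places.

0.2212

λ_1 = 0.0568, λ_2 = 0.2.
For independent exponentials, P(S < T) = λ_1/(λ_1+λ_2) = 0.0568/0.2568 ≈ 0.2212.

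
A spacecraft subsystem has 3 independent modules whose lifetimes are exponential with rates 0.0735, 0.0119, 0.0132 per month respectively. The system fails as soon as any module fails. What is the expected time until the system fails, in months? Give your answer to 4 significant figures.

The time to first failure is exponential with rate Σλ = 0.0735 + 0.0119 + 0.0132 = 0.0986.
E[min] = 1/Σλ = 1/0.0986 = 10.142 months.

10.14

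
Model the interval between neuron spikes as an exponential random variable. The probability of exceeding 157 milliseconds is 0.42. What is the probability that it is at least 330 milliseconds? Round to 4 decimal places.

0.1615

e^(−λ·157) = 0.42 ⇒ λ = −ln(0.42)/157 = 0.00552548.
P(X > 330) = e^(−0.00552548·330) = e^(−1.8234) ≈ 0.1615.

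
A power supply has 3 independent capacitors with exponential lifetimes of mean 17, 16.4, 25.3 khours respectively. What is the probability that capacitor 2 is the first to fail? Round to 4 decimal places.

Rates: λ_i = 1/mean_i → 0.0588235, 0.0609756, 0.0395257; Σλ = 0.159325.
P(capacitor 2 first) = λ_2/Σλ = 0.0609756/0.159325 ≈ 0.3827.

0.3827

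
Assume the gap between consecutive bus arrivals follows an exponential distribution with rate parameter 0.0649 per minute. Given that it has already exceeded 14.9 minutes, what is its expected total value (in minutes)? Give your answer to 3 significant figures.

By memorylessness, E[X | X > 14.9] = 14.9 + 1/λ = 14.9 + 15.4083 = 30.3083 minutes.

30.3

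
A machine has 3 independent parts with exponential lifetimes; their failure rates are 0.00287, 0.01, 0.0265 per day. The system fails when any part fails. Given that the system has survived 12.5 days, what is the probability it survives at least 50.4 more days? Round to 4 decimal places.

0.1375

Time to first failure ~ Exp(Σλ) with Σλ = 0.03937.
By memorylessness, P(T > 12.5+50.4 | T > 12.5) = P(T > 50.4) = e^(−0.03937·50.4) ≈ 0.1375.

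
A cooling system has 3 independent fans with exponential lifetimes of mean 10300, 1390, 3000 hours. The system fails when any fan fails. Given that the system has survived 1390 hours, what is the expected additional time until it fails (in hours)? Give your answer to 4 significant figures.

First-failure rate Σλ = 1/10300 + 1/1390 + 1/3000 = 0.00114985.
By memorylessness the expected residual is 1/Σλ = 869.682 hours, regardless of the 1390 already elapsed.

869.7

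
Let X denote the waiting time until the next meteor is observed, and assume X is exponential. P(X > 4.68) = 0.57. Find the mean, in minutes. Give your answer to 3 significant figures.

e^(−λ·4.68) = 0.57 ⇒ λ = −ln(0.57)/4.68 = 0.120111.
Mean = 1/λ = 8.32564 minutes.

8.33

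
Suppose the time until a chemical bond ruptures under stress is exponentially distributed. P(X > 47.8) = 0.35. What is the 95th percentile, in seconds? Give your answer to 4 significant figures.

136.4

e^(−λ·47.8) = 0.35 ⇒ λ = −ln(0.35)/47.8 = 0.0219628.
95th percentile: 1 − e^(−λt) = 0.95, t = −ln(0.05)/λ = 136.4 seconds.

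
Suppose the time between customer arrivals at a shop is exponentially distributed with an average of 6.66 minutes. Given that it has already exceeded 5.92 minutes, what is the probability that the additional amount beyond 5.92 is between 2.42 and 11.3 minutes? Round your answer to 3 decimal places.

The rate is λ = 1/6.66 = 0.15015 per minute.
Memoryless: the residual past 5.92 is again Exp(λ).
P(2.42 < residual < 11.3) = e^(−λ·2.42) − e^(−λ·11.3) = 0.69533 − 0.18329 ≈ 0.512.

0.512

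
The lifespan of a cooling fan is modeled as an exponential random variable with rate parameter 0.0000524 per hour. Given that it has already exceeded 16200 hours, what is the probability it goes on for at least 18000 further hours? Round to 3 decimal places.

0.389

The exponential is memoryless, so the remaining time is again Exp(λ): the condition X > 16200 is irrelevant.
P(X > 18000) = e^(−0.9432) ≈ 0.389.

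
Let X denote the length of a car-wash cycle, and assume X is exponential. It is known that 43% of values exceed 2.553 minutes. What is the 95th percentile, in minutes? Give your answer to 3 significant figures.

e^(−λ·2.553) = 0.43 ⇒ λ = −ln(0.43)/2.553 = 0.33058.
95th percentile: 1 − e^(−λt) = 0.95, t = −ln(0.05)/λ = 9.06206 minutes.

9.06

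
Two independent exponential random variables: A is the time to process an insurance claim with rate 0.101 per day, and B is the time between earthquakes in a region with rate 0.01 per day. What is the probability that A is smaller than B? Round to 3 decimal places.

λ_1 = 0.101, λ_2 = 0.01.
For independent exponentials, P(A < B) = λ_1/(λ_1+λ_2) = 0.101/0.111 ≈ 0.910.

0.910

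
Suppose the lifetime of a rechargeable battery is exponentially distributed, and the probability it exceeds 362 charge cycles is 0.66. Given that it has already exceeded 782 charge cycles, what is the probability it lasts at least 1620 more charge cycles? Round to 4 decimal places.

From e^(−λ·362) = 0.66, λ = −ln(0.66)/362 = 0.00114783.
Memoryless: P(X > 782+1620 | X > 782) = P(X > 1620) = e^(−0.00114783·1620) ≈ 0.1558.

0.1558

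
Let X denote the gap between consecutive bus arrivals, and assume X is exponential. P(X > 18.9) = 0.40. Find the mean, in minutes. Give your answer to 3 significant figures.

20.6

e^(−λ·18.9) = 0.40 ⇒ λ = −ln(0.40)/18.9 = 0.048481.
Mean = 1/λ = 20.6266 minutes.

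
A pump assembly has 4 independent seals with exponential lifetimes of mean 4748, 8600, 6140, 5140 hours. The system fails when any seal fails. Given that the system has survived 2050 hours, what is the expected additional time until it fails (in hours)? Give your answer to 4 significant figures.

First-failure rate Σλ = 1/4748 + 1/8600 + 1/6140 + 1/5140 = 0.000684313.
By memorylessness the expected residual is 1/Σλ = 1461.32 hours, regardless of the 2050 already elapsed.

1461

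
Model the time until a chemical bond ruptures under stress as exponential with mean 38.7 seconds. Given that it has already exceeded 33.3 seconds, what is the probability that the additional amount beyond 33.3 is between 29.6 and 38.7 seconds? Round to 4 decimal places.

0.0975

The rate is λ = 1/38.7 = 0.0258398 per second.
Memoryless: the residual past 33.3 is again Exp(λ).
P(29.6 < residual < 38.7) = e^(−λ·29.6) − e^(−λ·38.7) = 0.46540 − 0.36788 ≈ 0.0975.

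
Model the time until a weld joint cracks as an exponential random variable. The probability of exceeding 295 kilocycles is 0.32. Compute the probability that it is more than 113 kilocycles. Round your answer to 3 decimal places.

0.646

e^(−λ·295) = 0.32 ⇒ λ = −ln(0.32)/295 = 0.00386249.
P(X > 113) = e^(−0.00386249·113) = e^(−0.43646) ≈ 0.646.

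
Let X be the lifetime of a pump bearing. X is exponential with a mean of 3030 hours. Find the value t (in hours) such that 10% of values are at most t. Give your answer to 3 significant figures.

319

The rate is λ = 1/3030 = 0.000330033 per hour.
Set 1 − e^(−λt) = 0.1, so t = −ln(0.9)/λ = 0.10536/0.000330033 ≈ 319.242 hours.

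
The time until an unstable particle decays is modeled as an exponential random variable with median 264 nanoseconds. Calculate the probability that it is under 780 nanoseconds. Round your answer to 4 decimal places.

0.8710

For an exponential, median = ln(2)/λ, so λ = ln 2 / 264 = 0.00262556 per nanosecond.
P(X ≤ 780) = 1 − e^(−λ·780) = 1 − e^(−2.0479) ≈ 0.8710.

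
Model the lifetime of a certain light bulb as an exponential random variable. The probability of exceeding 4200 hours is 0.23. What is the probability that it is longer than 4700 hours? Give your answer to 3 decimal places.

e^(−λ·4200) = 0.23 ⇒ λ = −ln(0.23)/4200 = 0.000349923.
P(X > 4700) = e^(−0.000349923·4700) = e^(−1.6446) ≈ 0.193.

0.193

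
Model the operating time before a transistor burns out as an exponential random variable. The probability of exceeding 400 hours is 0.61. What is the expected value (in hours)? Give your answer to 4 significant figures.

809.2

e^(−λ·400) = 0.61 ⇒ λ = −ln(0.61)/400 = 0.00123574.
Mean = 1/λ = 809.231 hours.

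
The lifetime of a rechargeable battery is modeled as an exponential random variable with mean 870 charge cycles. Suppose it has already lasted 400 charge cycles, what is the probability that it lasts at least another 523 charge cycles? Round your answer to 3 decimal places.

0.548

The rate is λ = 1/870 = 0.00114943 per charge cycle.
By the memoryless property, P(X > 400+523 | X > 400) = P(X > 523).
P(X > 523) = e^(−0.60115) ≈ 0.548.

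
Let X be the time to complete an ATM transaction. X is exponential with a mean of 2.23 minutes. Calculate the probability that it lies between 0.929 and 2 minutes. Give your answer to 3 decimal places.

The rate is λ = 1/2.23 = 0.44843 per minute.
P(0.929 < X < 2) = e^(−λ·0.929) − e^(−λ·2) = 0.65929 − 0.40785 ≈ 0.251.

0.251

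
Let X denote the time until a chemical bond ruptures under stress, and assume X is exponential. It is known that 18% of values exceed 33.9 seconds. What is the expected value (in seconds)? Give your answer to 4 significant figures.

19.77

e^(−λ·33.9) = 0.18 ⇒ λ = −ln(0.18)/33.9 = 0.050584.
Mean = 1/λ = 19.7691 seconds.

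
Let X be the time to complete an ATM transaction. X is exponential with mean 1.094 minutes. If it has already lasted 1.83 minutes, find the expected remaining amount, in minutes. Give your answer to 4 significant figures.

1.094

The rate is λ = 1/1.094 = 0.914077 per minute.
By memorylessness, the remaining amount past any threshold is again Exp(λ) with mean 1/λ = 1.094 minutes.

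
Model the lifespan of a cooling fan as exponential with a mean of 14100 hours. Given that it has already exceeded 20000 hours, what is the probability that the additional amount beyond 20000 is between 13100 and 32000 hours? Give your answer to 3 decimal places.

0.292

The rate is λ = 1/14100 = 0.000070922 per hour.
Memoryless: the residual past 20000 is again Exp(λ).
P(13100 < residual < 32000) = e^(−λ·13100) − e^(−λ·32000) = 0.39492 − 0.10336 ≈ 0.292.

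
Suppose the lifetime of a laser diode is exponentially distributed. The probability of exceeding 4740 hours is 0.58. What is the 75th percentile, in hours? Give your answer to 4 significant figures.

12060

e^(−λ·4740) = 0.58 ⇒ λ = −ln(0.58)/4740 = 0.000114921.
75th percentile: 1 − e^(−λt) = 0.75, t = −ln(0.25)/λ = 12063 hours.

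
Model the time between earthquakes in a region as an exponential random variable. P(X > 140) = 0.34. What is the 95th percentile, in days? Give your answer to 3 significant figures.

e^(−λ·140) = 0.34 ⇒ λ = −ln(0.34)/140 = 0.00770578.
95th percentile: 1 − e^(−λt) = 0.95, t = −ln(0.05)/λ = 388.764 days.

389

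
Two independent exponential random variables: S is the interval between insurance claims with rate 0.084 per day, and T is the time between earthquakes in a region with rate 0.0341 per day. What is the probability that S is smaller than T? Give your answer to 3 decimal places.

λ_1 = 0.084, λ_2 = 0.0341.
For independent exponentials, P(S < T) = λ_1/(λ_1+λ_2) = 0.084/0.1181 ≈ 0.711.

0.711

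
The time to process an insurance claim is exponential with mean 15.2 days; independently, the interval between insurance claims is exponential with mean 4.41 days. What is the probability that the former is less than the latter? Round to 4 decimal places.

0.2249

λ_1 = 1/15.2 = 0.0657895, λ_2 = 1/4.41 = 0.226757.
For independent exponentials, P(the former < the latter) = λ_1/(λ_1+λ_2) = 0.0657895/0.292547 ≈ 0.2249.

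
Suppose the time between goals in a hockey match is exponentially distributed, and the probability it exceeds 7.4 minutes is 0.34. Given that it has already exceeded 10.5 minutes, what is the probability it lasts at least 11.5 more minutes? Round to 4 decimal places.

From e^(−λ·7.4) = 0.34, λ = −ln(0.34)/7.4 = 0.145785.
Memoryless: P(X > 10.5+11.5 | X > 10.5) = P(X > 11.5) = e^(−0.145785·11.5) ≈ 0.1870.

0.1870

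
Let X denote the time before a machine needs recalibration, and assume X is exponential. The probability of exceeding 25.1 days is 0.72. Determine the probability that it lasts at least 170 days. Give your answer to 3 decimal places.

e^(−λ·25.1) = 0.72 ⇒ λ = −ln(0.72)/25.1 = 0.0130878.
P(X > 170) = e^(−0.0130878·170) = e^(−2.2249) ≈ 0.108.

0.108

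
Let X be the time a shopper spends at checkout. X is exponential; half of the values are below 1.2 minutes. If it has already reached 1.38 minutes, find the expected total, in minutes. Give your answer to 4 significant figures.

For an exponential, median = ln(2)/λ, so λ = ln 2 / 1.2 = 0.577623 per minute.
By memorylessness, E[X | X > 1.38] = 1.38 + 1/λ = 1.38 + 1.73123 = 3.11123 minutes.

3.111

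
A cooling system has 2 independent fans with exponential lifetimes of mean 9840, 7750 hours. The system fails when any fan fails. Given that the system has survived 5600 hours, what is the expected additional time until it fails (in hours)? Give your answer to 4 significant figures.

First-failure rate Σλ = 1/9840 + 1/7750 = 0.000230658.
By memorylessness the expected residual is 1/Σλ = 4335.42 hours, regardless of the 5600 already elapsed.

4335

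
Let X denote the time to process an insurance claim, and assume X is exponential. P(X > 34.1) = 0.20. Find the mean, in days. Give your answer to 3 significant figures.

e^(−λ·34.1) = 0.20 ⇒ λ = −ln(0.20)/34.1 = 0.0471976.
Mean = 1/λ = 21.1875 days.

21.2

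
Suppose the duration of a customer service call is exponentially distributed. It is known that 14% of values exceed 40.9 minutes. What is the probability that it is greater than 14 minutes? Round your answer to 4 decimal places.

e^(−λ·40.9) = 0.14 ⇒ λ = −ln(0.14)/40.9 = 0.0480712.
P(X > 14) = e^(−0.0480712·14) = e^(−0.673) ≈ 0.5102.

0.5102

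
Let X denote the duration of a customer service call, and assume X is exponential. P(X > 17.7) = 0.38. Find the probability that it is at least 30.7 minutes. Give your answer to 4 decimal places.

0.1867

e^(−λ·17.7) = 0.38 ⇒ λ = −ln(0.38)/17.7 = 0.0546658.
P(X > 30.7) = e^(−0.0546658·30.7) = e^(−1.6782) ≈ 0.1867.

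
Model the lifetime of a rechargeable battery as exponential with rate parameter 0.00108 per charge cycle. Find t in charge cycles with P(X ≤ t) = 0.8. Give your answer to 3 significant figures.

Set 1 − e^(−λt) = 0.8, so t = −ln(0.2)/λ = 1.6094/0.00108 ≈ 1490.22 charge cycles.

1490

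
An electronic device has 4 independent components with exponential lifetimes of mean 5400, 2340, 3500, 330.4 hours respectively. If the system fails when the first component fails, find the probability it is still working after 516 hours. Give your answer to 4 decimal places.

The first failure time is exponential with rate Σλ_i = 1/5400 + 1/2340 + 1/3500 + 1/330.4 = 0.00392488 per hour.
P(min > 516) = e^(−0.00392488·516) = e^(−2.0252) ≈ 0.1320.

0.1320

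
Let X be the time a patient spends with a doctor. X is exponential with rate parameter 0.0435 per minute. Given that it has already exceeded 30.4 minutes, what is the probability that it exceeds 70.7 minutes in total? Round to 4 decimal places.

0.1732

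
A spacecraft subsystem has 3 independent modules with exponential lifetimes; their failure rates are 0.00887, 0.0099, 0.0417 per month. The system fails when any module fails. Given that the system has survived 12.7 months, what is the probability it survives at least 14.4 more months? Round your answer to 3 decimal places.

Time to first failure ~ Exp(Σλ) with Σλ = 0.06047.
By memorylessness, P(T > 12.7+14.4 | T > 12.7) = P(T > 14.4) = e^(−0.06047·14.4) ≈ 0.419.

0.419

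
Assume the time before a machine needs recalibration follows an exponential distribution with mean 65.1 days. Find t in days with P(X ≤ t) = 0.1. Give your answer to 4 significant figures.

The rate is λ = 1/65.1 = 0.015361 per day.
Set 1 − e^(−λt) = 0.1, so t = −ln(0.9)/λ = 0.10536/0.015361 ≈ 6.85897 days.

6.859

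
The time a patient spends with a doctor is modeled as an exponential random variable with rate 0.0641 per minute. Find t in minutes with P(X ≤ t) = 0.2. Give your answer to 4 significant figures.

3.481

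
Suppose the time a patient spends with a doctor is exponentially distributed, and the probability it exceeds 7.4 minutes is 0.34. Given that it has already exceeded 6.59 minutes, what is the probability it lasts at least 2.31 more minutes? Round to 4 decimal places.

From e^(−λ·7.4) = 0.34, λ = −ln(0.34)/7.4 = 0.145785.
Memoryless: P(X > 6.59+2.31 | X > 6.59) = P(X > 2.31) = e^(−0.145785·2.31) ≈ 0.7141.

0.7141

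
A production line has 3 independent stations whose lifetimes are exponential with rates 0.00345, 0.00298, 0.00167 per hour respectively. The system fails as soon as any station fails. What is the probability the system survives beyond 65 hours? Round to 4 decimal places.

The time to first failure is exponential with rate Σλ = 0.00345 + 0.00298 + 0.00167 = 0.0081.
P(min > 65) = e^(−0.0081·65) = e^(−0.5265) ≈ 0.5907.

0.5907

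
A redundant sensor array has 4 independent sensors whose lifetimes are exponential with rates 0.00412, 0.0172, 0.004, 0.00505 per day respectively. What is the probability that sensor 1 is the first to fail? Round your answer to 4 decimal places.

0.1357

The time to first failure is exponential with rate Σλ = 0.00412 + 0.0172 + 0.004 + 0.00505 = 0.03037.
P(sensor 1 first) = λ_1/Σλ = 0.00412/0.03037 ≈ 0.1357.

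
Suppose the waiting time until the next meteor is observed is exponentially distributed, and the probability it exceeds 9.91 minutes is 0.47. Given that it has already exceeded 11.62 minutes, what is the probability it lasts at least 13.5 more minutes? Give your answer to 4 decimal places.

From e^(−λ·9.91) = 0.47, λ = −ln(0.47)/9.91 = 0.0761879.
Memoryless: P(X > 11.62+13.5 | X > 11.62) = P(X > 13.5) = e^(−0.0761879·13.5) ≈ 0.3575.

0.3575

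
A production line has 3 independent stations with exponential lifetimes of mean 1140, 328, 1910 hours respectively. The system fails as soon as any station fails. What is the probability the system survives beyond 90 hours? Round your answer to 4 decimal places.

0.6700

The first failure time is exponential with rate Σλ_i = 1/1140 + 1/328 + 1/1910 = 0.00444953 per hour.
P(min > 90) = e^(−0.00444953·90) = e^(−0.40046) ≈ 0.6700.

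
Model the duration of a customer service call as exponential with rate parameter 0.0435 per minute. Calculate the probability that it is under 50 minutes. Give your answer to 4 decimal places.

0.8864

P(X ≤ 50) = 1 − e^(−λ·50) = 1 − e^(−2.175) ≈ 0.8864.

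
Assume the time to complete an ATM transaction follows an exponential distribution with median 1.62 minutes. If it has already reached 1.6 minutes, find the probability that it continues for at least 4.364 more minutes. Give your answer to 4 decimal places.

0.1546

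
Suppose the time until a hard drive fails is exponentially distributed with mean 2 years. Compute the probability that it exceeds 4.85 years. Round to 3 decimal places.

0.088

The rate is λ = 1/2 = 0.5 per year.
P(X > 4.85) = e^(−λ·4.85) = e^(−2.425) ≈ 0.088.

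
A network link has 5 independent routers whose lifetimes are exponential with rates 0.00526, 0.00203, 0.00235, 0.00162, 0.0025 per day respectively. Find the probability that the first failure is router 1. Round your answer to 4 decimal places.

The time to first failure is exponential with rate Σλ = 0.00526 + 0.00203 + 0.00235 + 0.00162 + 0.0025 = 0.01376.
P(router 1 first) = λ_1/Σλ = 0.00526/0.01376 ≈ 0.3823.

0.3823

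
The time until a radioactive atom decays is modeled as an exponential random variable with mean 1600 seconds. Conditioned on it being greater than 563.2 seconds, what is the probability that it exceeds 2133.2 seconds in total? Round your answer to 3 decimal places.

0.375

The rate is λ = 1/1600 = 0.000625 per second.
By the memoryless property, P(X > 563.2+1570 | X > 563.2) = P(X > 1570).
P(X > 1570) = e^(−0.98125) ≈ 0.375.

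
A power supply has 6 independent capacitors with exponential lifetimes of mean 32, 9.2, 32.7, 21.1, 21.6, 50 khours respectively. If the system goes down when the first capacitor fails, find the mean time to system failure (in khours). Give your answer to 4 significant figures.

The first failure time is exponential with rate Σλ_i = 1/32 + 1/9.2 + 1/32.7 + 1/21.1 + 1/21.6 + 1/50 = 0.284216 per khour.
E[min] = 1/Σλ = 1/0.284216 = 3.51845 khours.

3.518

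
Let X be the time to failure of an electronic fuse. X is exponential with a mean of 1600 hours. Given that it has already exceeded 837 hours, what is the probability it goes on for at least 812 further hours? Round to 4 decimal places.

0.6020

The rate is λ = 1/1600 = 0.000625 per hour.
P(X > s+t | X > s) = e^(−λ(s+t))/e^(−λs) = e^(−λt), independent of s = 837.
P(X > 812) = e^(−0.5075) ≈ 0.6020.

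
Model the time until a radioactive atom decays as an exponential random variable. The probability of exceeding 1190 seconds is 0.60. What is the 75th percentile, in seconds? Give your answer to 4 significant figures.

3229

e^(−λ·1190) = 0.60 ⇒ λ = −ln(0.60)/1190 = 0.000429265.
75th percentile: 1 − e^(−λt) = 0.75, t = −ln(0.25)/λ = 3229.46 seconds.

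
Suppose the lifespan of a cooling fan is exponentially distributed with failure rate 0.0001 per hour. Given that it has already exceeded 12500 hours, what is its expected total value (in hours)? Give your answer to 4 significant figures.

By memorylessness, E[X | X > 12500] = 12500 + 1/λ = 12500 + 10000 = 22500 hours.

22500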